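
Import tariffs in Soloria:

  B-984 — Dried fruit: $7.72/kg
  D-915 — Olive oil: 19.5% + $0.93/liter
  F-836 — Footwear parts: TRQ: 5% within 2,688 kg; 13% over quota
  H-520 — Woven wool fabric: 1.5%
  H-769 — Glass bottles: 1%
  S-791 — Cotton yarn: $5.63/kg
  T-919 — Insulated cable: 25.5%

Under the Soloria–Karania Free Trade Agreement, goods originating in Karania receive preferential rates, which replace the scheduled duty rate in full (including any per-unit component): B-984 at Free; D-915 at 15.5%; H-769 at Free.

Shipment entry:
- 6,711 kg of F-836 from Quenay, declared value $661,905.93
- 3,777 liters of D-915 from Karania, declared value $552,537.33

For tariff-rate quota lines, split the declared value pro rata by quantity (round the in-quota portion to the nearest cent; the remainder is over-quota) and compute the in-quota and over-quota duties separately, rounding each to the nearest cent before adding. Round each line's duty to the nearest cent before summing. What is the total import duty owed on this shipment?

$150,481.66

Line 1 (F-836, Quenay, 6,711 kg, $661,905.93):
Code F-836 is under a tariff-rate quota (threshold 2,688 kg). In-quota: 2,688 kg at 5%; over-quota: 4,023 kg at 13%.
Pro-rata value split: in-quota = $661,905.93 × 2,688/6,711 = $265,117.44; over-quota = $661,905.93 − $265,117.44 = $396,788.49.
In-quota duty = $265,117.44 × 5% = $13,255.87. Over-quota duty = $396,788.49 × 13% = $51,582.50.
Line duty = $13,255.87 + $51,582.50 = $64,838.37.
Line 2 (D-915, Karania, 3,777 liters, $552,537.33):
Base rate for D-915 is 19.5% + $0.93/liter.
Origin Karania qualifies under the Soloria–Karania agreement and D-915 is covered: preferential rate 15.5% applies instead.
Duty = $552,537.33 × 15.5% = $85,643.29.
Total = $64,838.37 + $85,643.29 = $150,481.66.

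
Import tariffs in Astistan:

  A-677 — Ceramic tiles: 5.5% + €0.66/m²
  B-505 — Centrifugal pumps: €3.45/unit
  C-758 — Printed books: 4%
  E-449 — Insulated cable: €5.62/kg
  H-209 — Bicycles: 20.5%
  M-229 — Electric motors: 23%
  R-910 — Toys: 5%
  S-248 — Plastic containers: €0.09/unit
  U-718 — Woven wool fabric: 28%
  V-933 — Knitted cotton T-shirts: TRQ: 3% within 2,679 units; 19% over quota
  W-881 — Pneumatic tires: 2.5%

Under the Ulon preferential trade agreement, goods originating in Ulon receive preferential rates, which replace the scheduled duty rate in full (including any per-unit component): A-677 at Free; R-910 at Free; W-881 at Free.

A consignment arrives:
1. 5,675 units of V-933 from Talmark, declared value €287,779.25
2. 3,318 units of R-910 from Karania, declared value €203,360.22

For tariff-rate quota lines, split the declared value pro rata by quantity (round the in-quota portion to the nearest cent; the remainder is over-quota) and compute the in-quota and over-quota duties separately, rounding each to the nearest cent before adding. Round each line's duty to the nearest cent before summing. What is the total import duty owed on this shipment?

€43,109.73

Line 1 (V-933, Talmark, 5,675 units, €287,779.25):
Code V-933 is under a tariff-rate quota (threshold 2,679 units). In-quota: 2,679 units at 3%; over-quota: 2,996 units at 19%.
Pro-rata value split: in-quota = €287,779.25 × 2,679/5,675 = €135,852.09; over-quota = €287,779.25 − €135,852.09 = €151,927.16.
In-quota duty = €135,852.09 × 3% = €4,075.56. Over-quota duty = €151,927.16 × 19% = €28,866.16.
Line duty = €4,075.56 + €28,866.16 = €32,941.72.
Line 2 (R-910, Karania, 3,318 units, €203,360.22):
Base rate for R-910 is 5%.
R-910 has an FTA preferential rate, but origin Karania is not Ulon; base rate stands.
Duty = €203,360.22 × 5% = €10,168.01.
Total = €32,941.72 + €10,168.01 = €43,109.73.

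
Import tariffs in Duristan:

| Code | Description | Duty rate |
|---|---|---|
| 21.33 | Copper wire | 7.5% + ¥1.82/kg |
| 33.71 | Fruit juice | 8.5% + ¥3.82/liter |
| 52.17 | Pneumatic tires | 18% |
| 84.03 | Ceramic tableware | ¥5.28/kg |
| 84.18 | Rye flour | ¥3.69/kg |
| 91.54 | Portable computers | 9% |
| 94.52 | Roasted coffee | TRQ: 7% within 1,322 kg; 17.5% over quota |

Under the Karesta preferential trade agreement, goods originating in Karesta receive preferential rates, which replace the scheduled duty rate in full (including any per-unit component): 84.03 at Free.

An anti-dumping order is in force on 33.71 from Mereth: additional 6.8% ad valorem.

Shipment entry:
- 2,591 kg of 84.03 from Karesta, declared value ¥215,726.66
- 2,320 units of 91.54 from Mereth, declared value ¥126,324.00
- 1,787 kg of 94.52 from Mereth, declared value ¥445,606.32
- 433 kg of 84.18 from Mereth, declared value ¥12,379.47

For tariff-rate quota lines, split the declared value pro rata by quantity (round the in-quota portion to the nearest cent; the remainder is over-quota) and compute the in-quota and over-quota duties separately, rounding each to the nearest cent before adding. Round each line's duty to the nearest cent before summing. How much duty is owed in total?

¥56,334.37

Line 1 (84.03, Karesta, 2,591 kg, ¥215,726.66):
Base rate for 84.03 is ¥5.28/kg.
Origin Karesta qualifies under the Duristan–Karesta agreement and 84.03 is covered: preferential rate Free applies instead.
Duty = ¥215,726.66 × 0% = ¥0.00.
Line 2 (91.54, Mereth, 2,320 units, ¥126,324.00):
Base rate for 91.54 is 9%.
Duty = ¥126,324.00 × 9% = ¥11,369.16.
Line 3 (94.52, Mereth, 1,787 kg, ¥445,606.32):
Code 94.52 is under a tariff-rate quota (threshold 1,322 kg). In-quota: 1,322 kg at 7%; over-quota: 465 kg at 17.5%.
Pro-rata value split: in-quota = ¥445,606.32 × 1,322/1,787 = ¥329,653.92; over-quota = ¥445,606.32 − ¥329,653.92 = ¥115,952.40.
In-quota duty = ¥329,653.92 × 7% = ¥23,075.77. Over-quota duty = ¥115,952.40 × 17.5% = ¥20,291.67.
Line duty = ¥23,075.77 + ¥20,291.67 = ¥43,367.44.
Line 4 (84.18, Mereth, 433 kg, ¥12,379.47):
Base rate for 84.18 is ¥3.69/kg.
Duty = 433 × ¥3.69 = ¥1,597.77.
Total = ¥0.00 + ¥11,369.16 + ¥43,367.44 + ¥1,597.77 = ¥56,334.37.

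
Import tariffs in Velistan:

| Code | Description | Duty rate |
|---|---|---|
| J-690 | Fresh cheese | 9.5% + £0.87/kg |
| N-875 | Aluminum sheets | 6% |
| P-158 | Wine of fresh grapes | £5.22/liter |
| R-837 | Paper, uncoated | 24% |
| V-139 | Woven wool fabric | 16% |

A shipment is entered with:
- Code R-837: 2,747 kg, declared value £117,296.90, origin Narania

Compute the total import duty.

Line 1 (R-837, Narania, 2,747 kg, £117,296.90):
Base rate for R-837 is 24%.
Duty = £117,296.90 × 24% = £28,151.26.

£28,151.26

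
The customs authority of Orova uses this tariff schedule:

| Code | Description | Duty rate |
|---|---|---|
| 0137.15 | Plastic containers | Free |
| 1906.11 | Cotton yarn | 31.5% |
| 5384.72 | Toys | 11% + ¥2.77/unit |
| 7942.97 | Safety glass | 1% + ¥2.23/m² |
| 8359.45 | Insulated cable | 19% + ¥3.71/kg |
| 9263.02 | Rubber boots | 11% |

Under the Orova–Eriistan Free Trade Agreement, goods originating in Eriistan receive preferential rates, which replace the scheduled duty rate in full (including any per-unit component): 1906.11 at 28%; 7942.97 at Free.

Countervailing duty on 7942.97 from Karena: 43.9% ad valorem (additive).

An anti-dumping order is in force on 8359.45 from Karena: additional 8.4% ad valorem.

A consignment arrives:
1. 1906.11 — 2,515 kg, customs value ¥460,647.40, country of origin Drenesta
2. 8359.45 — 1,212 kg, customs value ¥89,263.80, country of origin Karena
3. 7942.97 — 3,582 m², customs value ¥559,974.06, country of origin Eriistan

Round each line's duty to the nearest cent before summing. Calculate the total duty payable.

Line 1 (1906.11, Drenesta, 2,515 kg, ¥460,647.40):
Base rate for 1906.11 is 31.5%.
1906.11 has an FTA preferential rate, but origin Drenesta is not Eriistan; base rate stands.
Duty = ¥460,647.40 × 31.5% = ¥145,103.93.
Line 2 (8359.45, Karena, 1,212 kg, ¥89,263.80):
Base rate for 8359.45 is 19% + ¥3.71/kg.
Additional duty on 8359.45 from Karena: +8.4%. Applied ad valorem rate: 19% + 8.4% = 27.4%.
Duty = ¥89,263.80 × 27.4% + 1,212 × ¥3.71 = ¥28,954.80.
Line 3 (7942.97, Eriistan, 3,582 m², ¥559,974.06):
Base rate for 7942.97 is 1% + ¥2.23/m².
Origin Eriistan qualifies under the Orova–Eriistan agreement and 7942.97 is covered: preferential rate Free applies instead.
The additional-duty order on 7942.97 targets Karena, not Eriistan; it does not apply.
Duty = ¥559,974.06 × 0% = ¥0.00.
Total = ¥145,103.93 + ¥28,954.80 + ¥0.00 = ¥174,058.73.

¥174,058.73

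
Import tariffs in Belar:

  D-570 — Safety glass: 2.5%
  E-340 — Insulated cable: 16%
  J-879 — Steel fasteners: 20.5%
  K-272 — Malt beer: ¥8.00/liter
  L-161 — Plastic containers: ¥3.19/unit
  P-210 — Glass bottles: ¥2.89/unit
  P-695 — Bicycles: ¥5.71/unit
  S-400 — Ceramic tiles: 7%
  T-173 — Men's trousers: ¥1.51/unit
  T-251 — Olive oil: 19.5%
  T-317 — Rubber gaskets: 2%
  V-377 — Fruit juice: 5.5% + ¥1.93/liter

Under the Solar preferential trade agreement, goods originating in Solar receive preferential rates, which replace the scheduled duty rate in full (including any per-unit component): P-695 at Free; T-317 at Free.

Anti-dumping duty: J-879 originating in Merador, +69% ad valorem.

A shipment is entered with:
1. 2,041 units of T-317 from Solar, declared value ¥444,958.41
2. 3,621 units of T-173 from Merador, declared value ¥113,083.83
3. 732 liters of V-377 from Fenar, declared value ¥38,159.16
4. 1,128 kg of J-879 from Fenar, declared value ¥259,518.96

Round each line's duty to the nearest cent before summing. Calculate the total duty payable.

Line 1 (T-317, Solar, 2,041 units, ¥444,958.41):
Base rate for T-317 is 2%.
Origin Solar qualifies under the Belar–Solar agreement and T-317 is covered: preferential rate Free applies instead.
Duty = ¥444,958.41 × 0% = ¥0.00.
Line 2 (T-173, Merador, 3,621 units, ¥113,083.83):
Base rate for T-173 is ¥1.51/unit.
Duty = 3,621 × ¥1.51 = ¥5,467.71.
Line 3 (V-377, Fenar, 732 liters, ¥38,159.16):
Base rate for V-377 is 5.5% + ¥1.93/liter.
Duty = ¥38,159.16 × 5.5% + 732 × ¥1.93 = ¥3,511.51.
Line 4 (J-879, Fenar, 1,128 kg, ¥259,518.96):
Base rate for J-879 is 20.5%.
The additional-duty order on J-879 targets Merador, not Fenar; it does not apply.
Duty = ¥259,518.96 × 20.5% = ¥53,201.39.
Total = ¥0.00 + ¥5,467.71 + ¥3,511.51 + ¥53,201.39 = ¥62,180.61.

¥62,180.61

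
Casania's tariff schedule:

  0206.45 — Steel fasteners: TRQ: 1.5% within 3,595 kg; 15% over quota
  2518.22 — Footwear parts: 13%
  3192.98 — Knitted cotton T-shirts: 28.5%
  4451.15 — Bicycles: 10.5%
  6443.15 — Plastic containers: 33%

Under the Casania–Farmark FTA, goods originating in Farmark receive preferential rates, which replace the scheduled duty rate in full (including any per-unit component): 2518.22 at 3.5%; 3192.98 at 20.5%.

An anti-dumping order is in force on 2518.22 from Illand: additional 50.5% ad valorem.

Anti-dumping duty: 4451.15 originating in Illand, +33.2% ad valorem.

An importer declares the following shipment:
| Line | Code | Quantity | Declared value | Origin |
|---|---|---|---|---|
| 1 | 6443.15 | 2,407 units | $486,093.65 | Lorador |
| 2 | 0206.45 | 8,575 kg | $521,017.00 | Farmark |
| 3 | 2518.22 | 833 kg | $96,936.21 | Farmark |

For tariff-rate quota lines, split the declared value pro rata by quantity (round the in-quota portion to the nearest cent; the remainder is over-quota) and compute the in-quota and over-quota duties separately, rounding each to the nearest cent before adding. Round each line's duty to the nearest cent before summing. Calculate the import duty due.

$212,467.87

Line 1 (6443.15, Lorador, 2,407 units, $486,093.65):
Base rate for 6443.15 is 33%.
Duty = $486,093.65 × 33% = $160,410.90.
Line 2 (0206.45, Farmark, 8,575 kg, $521,017.00):
Code 0206.45 is under a tariff-rate quota (threshold 3,595 kg). In-quota: 3,595 kg at 1.5%; over-quota: 4,980 kg at 15%.
Pro-rata value split: in-quota = $521,017.00 × 3,595/8,575 = $218,432.20; over-quota = $521,017.00 − $218,432.20 = $302,584.80.
In-quota duty = $218,432.20 × 1.5% = $3,276.48. Over-quota duty = $302,584.80 × 15% = $45,387.72.
Line duty = $3,276.48 + $45,387.72 = $48,664.20.
Line 3 (2518.22, Farmark, 833 kg, $96,936.21):
Base rate for 2518.22 is 13%.
Origin Farmark qualifies under the Casania–Farmark agreement and 2518.22 is covered: preferential rate 3.5% applies instead.
The additional-duty order on 2518.22 targets Illand, not Farmark; it does not apply.
Duty = $96,936.21 × 3.5% = $3,392.77.
Total = $160,410.90 + $48,664.20 + $3,392.77 = $212,467.87.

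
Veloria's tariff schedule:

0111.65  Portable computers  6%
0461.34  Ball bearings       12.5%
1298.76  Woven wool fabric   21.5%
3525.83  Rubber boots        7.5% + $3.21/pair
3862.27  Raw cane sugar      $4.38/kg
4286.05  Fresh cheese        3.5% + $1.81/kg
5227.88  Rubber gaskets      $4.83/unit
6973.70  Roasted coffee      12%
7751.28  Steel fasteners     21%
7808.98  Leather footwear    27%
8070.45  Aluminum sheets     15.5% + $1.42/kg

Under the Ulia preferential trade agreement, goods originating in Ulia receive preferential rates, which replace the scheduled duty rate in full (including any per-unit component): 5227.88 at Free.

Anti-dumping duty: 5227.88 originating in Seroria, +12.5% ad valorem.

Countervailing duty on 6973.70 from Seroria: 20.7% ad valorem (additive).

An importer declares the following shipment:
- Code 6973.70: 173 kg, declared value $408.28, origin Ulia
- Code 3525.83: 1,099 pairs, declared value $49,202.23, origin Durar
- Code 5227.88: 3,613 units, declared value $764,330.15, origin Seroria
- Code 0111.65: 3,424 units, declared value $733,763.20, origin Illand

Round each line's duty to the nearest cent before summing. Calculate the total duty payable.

Line 1 (6973.70, Ulia, 173 kg, $408.28):
Base rate for 6973.70 is 12%.
Origin Ulia is the FTA partner but 6973.70 is not on the preference list; base rate stands.
The additional-duty order on 6973.70 targets Seroria, not Ulia; it does not apply.
Duty = $408.28 × 12% = $48.99.
Line 2 (3525.83, Durar, 1,099 pairs, $49,202.23):
Base rate for 3525.83 is 7.5% + $3.21/pair.
Duty = $49,202.23 × 7.5% + 1,099 × $3.21 = $7,217.96.
Line 3 (5227.88, Seroria, 3,613 units, $764,330.15):
Base rate for 5227.88 is $4.83/unit.
5227.88 has an FTA preferential rate, but origin Seroria is not Ulia; base rate stands.
Additional duty on 5227.88 from Seroria: +12.5% ad valorem. Applied ad valorem rate = 12.5%.
Duty = $764,330.15 × 12.5% + 3,613 × $4.83 = $112,992.06.
Line 4 (0111.65, Illand, 3,424 units, $733,763.20):
Base rate for 0111.65 is 6%.
Duty = $733,763.20 × 6% = $44,025.79.
Total = $48.99 + $7,217.96 + $112,992.06 + $44,025.79 = $164,284.80.

$164,284.80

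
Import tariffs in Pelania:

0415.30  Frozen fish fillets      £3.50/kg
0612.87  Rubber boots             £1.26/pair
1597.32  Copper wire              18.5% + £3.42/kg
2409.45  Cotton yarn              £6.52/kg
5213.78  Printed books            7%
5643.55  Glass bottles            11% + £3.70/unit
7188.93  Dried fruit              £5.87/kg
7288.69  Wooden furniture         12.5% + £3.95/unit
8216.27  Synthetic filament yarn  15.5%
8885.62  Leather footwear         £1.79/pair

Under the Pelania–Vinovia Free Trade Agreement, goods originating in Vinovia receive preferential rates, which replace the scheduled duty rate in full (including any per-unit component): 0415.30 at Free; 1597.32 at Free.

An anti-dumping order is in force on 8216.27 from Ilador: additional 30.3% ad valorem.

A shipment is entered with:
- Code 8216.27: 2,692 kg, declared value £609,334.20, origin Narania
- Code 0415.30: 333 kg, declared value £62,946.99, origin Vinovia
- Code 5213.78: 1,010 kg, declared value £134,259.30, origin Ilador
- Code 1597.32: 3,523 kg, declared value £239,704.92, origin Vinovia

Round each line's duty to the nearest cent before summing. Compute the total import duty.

£103,844.95

Line 1 (8216.27, Narania, 2,692 kg, £609,334.20):
Base rate for 8216.27 is 15.5%.
The additional-duty order on 8216.27 targets Ilador, not Narania; it does not apply.
Duty = £609,334.20 × 15.5% = £94,446.80.
Line 2 (0415.30, Vinovia, 333 kg, £62,946.99):
Base rate for 0415.30 is £3.50/kg.
Origin Vinovia qualifies under the Pelania–Vinovia agreement and 0415.30 is covered: preferential rate Free applies instead.
Duty = £62,946.99 × 0% = £0.00.
Line 3 (5213.78, Ilador, 1,010 kg, £134,259.30):
Base rate for 5213.78 is 7%.
Duty = £134,259.30 × 7% = £9,398.15.
Line 4 (1597.32, Vinovia, 3,523 kg, £239,704.92):
Base rate for 1597.32 is 18.5% + £3.42/kg.
Origin Vinovia qualifies under the Pelania–Vinovia agreement and 1597.32 is covered: preferential rate Free applies instead.
Duty = £239,704.92 × 0% = £0.00.
Total = £94,446.80 + £0.00 + £9,398.15 + £0.00 = £103,844.95.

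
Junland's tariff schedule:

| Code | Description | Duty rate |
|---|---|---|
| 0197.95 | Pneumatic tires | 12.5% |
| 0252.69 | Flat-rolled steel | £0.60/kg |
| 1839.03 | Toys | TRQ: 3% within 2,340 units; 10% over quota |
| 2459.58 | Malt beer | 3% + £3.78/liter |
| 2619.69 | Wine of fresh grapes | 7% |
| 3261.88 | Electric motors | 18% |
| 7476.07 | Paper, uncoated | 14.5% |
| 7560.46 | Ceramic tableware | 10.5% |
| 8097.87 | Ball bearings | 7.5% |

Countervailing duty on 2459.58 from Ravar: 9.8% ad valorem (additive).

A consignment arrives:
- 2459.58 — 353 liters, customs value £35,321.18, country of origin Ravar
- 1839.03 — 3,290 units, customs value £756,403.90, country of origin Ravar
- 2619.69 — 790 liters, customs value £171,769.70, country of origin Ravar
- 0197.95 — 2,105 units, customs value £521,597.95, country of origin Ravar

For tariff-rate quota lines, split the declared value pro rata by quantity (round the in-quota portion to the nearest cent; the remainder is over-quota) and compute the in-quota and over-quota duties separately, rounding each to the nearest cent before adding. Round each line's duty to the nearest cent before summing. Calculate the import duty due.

£121,060.20

Line 1 (2459.58, Ravar, 353 liters, £35,321.18):
Base rate for 2459.58 is 3% + £3.78/liter.
Additional duty on 2459.58 from Ravar: +9.8%. Applied ad valorem rate: 3% + 9.8% = 12.8%.
Duty = £35,321.18 × 12.8% + 353 × £3.78 = £5,855.45.
Line 2 (1839.03, Ravar, 3,290 units, £756,403.90):
Code 1839.03 is under a tariff-rate quota (threshold 2,340 units). In-quota: 2,340 units at 3%; over-quota: 950 units at 10%.
Pro-rata value split: in-quota = £756,403.90 × 2,340/3,290 = £537,989.40; over-quota = £756,403.90 − £537,989.40 = £218,414.50.
In-quota duty = £537,989.40 × 3% = £16,139.68. Over-quota duty = £218,414.50 × 10% = £21,841.45.
Line duty = £16,139.68 + £21,841.45 = £37,981.13.
Line 3 (2619.69, Ravar, 790 liters, £171,769.70):
Base rate for 2619.69 is 7%.
Duty = £171,769.70 × 7% = £12,023.88.
Line 4 (0197.95, Ravar, 2,105 units, £521,597.95):
Base rate for 0197.95 is 12.5%.
Duty = £521,597.95 × 12.5% = £65,199.74.
Total = £5,855.45 + £37,981.13 + £12,023.88 + £65,199.74 = £121,060.20.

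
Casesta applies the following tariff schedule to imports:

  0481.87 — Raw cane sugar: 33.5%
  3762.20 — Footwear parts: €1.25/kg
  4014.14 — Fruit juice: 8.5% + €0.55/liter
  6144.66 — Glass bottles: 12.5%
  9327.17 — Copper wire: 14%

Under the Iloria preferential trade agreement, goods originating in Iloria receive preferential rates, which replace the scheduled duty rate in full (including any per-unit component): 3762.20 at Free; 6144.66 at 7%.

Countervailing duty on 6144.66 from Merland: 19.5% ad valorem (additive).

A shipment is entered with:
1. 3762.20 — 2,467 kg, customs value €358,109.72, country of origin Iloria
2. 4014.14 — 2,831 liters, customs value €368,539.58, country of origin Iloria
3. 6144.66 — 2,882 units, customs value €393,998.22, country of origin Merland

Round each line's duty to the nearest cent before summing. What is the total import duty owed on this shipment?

Line 1 (3762.20, Iloria, 2,467 kg, €358,109.72):
Base rate for 3762.20 is €1.25/kg.
Origin Iloria qualifies under the Casesta–Iloria agreement and 3762.20 is covered: preferential rate Free applies instead.
Duty = €358,109.72 × 0% = €0.00.
Line 2 (4014.14, Iloria, 2,831 liters, €368,539.58):
Base rate for 4014.14 is 8.5% + €0.55/liter.
Origin Iloria is the FTA partner but 4014.14 is not on the preference list; base rate stands.
Duty = €368,539.58 × 8.5% + 2,831 × €0.55 = €32,882.91.
Line 3 (6144.66, Merland, 2,882 units, €393,998.22):
Base rate for 6144.66 is 12.5%.
6144.66 has an FTA preferential rate, but origin Merland is not Iloria; base rate stands.
Additional duty on 6144.66 from Merland: +19.5%. Applied ad valorem rate: 12.5% + 19.5% = 32%.
Duty = €393,998.22 × 32% = €126,079.43.
Total = €0.00 + €32,882.91 + €126,079.43 = €158,962.34.

€158,962.34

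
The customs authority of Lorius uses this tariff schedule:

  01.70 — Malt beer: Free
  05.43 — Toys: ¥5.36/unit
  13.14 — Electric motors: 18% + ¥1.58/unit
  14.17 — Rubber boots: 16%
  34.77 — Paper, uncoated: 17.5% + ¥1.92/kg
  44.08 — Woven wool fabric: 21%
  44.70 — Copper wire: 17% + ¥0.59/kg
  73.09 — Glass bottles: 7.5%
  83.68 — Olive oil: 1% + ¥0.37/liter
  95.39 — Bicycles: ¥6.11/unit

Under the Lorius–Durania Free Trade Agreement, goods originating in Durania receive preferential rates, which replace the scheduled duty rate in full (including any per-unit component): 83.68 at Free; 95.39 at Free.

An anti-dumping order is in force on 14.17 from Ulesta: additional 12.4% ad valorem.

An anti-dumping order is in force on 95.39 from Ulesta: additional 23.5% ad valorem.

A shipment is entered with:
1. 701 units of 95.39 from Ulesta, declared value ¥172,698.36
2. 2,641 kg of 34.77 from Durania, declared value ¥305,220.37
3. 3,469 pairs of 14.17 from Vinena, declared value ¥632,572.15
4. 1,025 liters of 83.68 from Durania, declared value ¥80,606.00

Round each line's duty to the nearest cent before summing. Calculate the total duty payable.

Line 1 (95.39, Ulesta, 701 units, ¥172,698.36):
Base rate for 95.39 is ¥6.11/unit.
95.39 has an FTA preferential rate, but origin Ulesta is not Durania; base rate stands.
Additional duty on 95.39 from Ulesta: +23.5% ad valorem. Applied ad valorem rate = 23.5%.
Duty = ¥172,698.36 × 23.5% + 701 × ¥6.11 = ¥44,867.22.
Line 2 (34.77, Durania, 2,641 kg, ¥305,220.37):
Base rate for 34.77 is 17.5% + ¥1.92/kg.
Origin Durania is the FTA partner but 34.77 is not on the preference list; base rate stands.
Duty = ¥305,220.37 × 17.5% + 2,641 × ¥1.92 = ¥58,484.28.
Line 3 (14.17, Vinena, 3,469 pairs, ¥632,572.15):
Base rate for 14.17 is 16%.
The additional-duty order on 14.17 targets Ulesta, not Vinena; it does not apply.
Duty = ¥632,572.15 × 16% = ¥101,211.54.
Line 4 (83.68, Durania, 1,025 liters, ¥80,606.00):
Base rate for 83.68 is 1% + ¥0.37/liter.
Origin Durania qualifies under the Lorius–Durania agreement and 83.68 is covered: preferential rate Free applies instead.
Duty = ¥80,606.00 × 0% = ¥0.00.
Total = ¥44,867.22 + ¥58,484.28 + ¥101,211.54 + ¥0.00 = ¥204,563.04.

¥204,563.04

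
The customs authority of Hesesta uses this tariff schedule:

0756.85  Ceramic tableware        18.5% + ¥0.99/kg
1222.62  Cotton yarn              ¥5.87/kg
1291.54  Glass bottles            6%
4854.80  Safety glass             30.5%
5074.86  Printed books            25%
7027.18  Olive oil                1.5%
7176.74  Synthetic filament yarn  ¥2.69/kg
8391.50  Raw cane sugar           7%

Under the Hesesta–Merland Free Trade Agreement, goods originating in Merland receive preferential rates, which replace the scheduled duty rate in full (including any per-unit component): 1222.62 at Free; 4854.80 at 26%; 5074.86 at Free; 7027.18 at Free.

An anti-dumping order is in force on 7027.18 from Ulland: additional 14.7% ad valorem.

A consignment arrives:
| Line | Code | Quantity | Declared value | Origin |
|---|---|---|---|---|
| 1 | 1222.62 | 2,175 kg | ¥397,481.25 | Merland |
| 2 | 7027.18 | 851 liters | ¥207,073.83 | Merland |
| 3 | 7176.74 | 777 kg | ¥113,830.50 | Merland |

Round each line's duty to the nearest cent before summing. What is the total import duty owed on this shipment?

Line 1 (1222.62, Merland, 2,175 kg, ¥397,481.25):
Base rate for 1222.62 is ¥5.87/kg.
Origin Merland qualifies under the Hesesta–Merland agreement and 1222.62 is covered: preferential rate Free applies instead.
Duty = ¥397,481.25 × 0% = ¥0.00.
Line 2 (7027.18, Merland, 851 liters, ¥207,073.83):
Base rate for 7027.18 is 1.5%.
Origin Merland qualifies under the Hesesta–Merland agreement and 7027.18 is covered: preferential rate Free applies instead.
The additional-duty order on 7027.18 targets Ulland, not Merland; it does not apply.
Duty = ¥207,073.83 × 0% = ¥0.00.
Line 3 (7176.74, Merland, 777 kg, ¥113,830.50):
Base rate for 7176.74 is ¥2.69/kg.
Origin Merland is the FTA partner but 7176.74 is not on the preference list; base rate stands.
Duty = 777 × ¥2.69 = ¥2,090.13.
Total = ¥0.00 + ¥0.00 + ¥2,090.13 = ¥2,090.13.

¥2,090.13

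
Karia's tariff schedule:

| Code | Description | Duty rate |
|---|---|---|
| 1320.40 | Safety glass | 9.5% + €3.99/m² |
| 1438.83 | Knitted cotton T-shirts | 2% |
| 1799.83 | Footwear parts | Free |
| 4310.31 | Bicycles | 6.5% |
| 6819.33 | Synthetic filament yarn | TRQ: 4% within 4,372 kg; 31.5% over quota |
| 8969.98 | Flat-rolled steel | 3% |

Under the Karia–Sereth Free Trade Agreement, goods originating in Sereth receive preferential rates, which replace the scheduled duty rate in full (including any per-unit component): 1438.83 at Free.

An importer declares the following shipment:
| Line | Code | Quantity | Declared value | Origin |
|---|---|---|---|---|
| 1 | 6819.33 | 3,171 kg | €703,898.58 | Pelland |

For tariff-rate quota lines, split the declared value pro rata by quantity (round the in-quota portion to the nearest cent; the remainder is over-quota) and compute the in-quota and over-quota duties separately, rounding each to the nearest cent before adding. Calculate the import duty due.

Line 1 (6819.33, Pelland, 3,171 kg, €703,898.58):
Code 6819.33 is under a tariff-rate quota (threshold 4,372 kg). Quantity 3,171 kg is within the quota, so the in-quota rate 4% applies to the full value.
Duty = €703,898.58 × 4% = €28,155.94.

€28,155.94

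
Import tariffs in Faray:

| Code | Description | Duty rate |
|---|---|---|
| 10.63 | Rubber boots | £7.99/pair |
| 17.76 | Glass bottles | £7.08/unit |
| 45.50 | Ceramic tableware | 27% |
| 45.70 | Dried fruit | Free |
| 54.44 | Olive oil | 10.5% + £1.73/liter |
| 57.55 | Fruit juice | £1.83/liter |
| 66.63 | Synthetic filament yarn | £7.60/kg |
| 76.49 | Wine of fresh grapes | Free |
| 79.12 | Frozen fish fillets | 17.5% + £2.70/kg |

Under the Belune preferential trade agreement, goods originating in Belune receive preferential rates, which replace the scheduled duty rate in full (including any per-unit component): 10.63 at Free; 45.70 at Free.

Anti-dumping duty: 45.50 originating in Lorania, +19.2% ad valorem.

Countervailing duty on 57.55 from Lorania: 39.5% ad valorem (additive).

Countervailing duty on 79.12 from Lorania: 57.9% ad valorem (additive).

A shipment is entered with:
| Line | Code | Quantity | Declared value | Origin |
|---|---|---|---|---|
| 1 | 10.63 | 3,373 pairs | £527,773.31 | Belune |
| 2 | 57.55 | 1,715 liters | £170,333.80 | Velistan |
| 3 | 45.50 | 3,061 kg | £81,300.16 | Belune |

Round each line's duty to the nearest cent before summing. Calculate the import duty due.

Line 1 (10.63, Belune, 3,373 pairs, £527,773.31):
Base rate for 10.63 is £7.99/pair.
Origin Belune qualifies under the Faray–Belune agreement and 10.63 is covered: preferential rate Free applies instead.
Duty = £527,773.31 × 0% = £0.00.
Line 2 (57.55, Velistan, 1,715 liters, £170,333.80):
Base rate for 57.55 is £1.83/liter.
The additional-duty order on 57.55 targets Lorania, not Velistan; it does not apply.
Duty = 1,715 × £1.83 = £3,138.45.
Line 3 (45.50, Belune, 3,061 kg, £81,300.16):
Base rate for 45.50 is 27%.
Origin Belune is the FTA partner but 45.50 is not on the preference list; base rate stands.
The additional-duty order on 45.50 targets Lorania, not Belune; it does not apply.
Duty = £81,300.16 × 27% = £21,951.04.
Total = £0.00 + £3,138.45 + £21,951.04 = £25,089.49.

£25,089.49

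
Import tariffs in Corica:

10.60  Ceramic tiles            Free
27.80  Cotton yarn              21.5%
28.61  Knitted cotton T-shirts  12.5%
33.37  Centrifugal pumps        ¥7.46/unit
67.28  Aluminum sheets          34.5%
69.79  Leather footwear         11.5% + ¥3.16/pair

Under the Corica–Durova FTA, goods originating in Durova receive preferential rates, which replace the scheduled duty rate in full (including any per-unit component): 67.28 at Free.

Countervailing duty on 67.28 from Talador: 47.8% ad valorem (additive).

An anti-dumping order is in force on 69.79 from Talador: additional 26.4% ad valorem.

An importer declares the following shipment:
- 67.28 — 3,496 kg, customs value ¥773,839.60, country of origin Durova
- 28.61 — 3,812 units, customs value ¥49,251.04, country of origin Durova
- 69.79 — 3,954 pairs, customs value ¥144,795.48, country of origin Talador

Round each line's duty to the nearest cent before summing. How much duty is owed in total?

Line 1 (67.28, Durova, 3,496 kg, ¥773,839.60):
Base rate for 67.28 is 34.5%.
Origin Durova qualifies under the Corica–Durova agreement and 67.28 is covered: preferential rate Free applies instead.
The additional-duty order on 67.28 targets Talador, not Durova; it does not apply.
Duty = ¥773,839.60 × 0% = ¥0.00.
Line 2 (28.61, Durova, 3,812 units, ¥49,251.04):
Base rate for 28.61 is 12.5%.
Origin Durova is the FTA partner but 28.61 is not on the preference list; base rate stands.
Duty = ¥49,251.04 × 12.5% = ¥6,156.38.
Line 3 (69.79, Talador, 3,954 pairs, ¥144,795.48):
Base rate for 69.79 is 11.5% + ¥3.16/pair.
Additional duty on 69.79 from Talador: +26.4%. Applied ad valorem rate: 11.5% + 26.4% = 37.9%.
Duty = ¥144,795.48 × 37.9% + 3,954 × ¥3.16 = ¥67,372.13.
Total = ¥0.00 + ¥6,156.38 + ¥67,372.13 = ¥73,528.51.

¥73,528.51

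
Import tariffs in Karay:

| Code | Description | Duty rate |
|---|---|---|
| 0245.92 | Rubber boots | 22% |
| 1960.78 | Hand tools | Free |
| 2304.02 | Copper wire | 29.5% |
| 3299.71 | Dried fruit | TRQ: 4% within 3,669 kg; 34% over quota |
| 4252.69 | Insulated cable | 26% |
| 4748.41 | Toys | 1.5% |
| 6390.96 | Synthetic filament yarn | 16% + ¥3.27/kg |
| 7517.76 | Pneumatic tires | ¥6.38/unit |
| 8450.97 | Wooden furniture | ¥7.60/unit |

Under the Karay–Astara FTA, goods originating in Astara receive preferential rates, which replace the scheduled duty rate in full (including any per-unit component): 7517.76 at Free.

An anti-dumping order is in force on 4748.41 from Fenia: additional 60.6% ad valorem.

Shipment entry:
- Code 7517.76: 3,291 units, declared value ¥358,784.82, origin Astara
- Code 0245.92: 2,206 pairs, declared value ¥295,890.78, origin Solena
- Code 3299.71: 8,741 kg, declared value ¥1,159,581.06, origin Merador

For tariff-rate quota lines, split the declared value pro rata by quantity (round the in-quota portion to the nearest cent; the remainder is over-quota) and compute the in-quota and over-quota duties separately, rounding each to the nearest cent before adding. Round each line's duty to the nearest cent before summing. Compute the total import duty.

¥313,334.67

Line 1 (7517.76, Astara, 3,291 units, ¥358,784.82):
Base rate for 7517.76 is ¥6.38/unit.
Origin Astara qualifies under the Karay–Astara agreement and 7517.76 is covered: preferential rate Free applies instead.
Duty = ¥358,784.82 × 0% = ¥0.00.
Line 2 (0245.92, Solena, 2,206 pairs, ¥295,890.78):
Base rate for 0245.92 is 22%.
Duty = ¥295,890.78 × 22% = ¥65,095.97.
Line 3 (3299.71, Merador, 8,741 kg, ¥1,159,581.06):
Code 3299.71 is under a tariff-rate quota (threshold 3,669 kg). In-quota: 3,669 kg at 4%; over-quota: 5,072 kg at 34%.
Pro-rata value split: in-quota = ¥1,159,581.06 × 3,669/8,741 = ¥486,729.54; over-quota = ¥1,159,581.06 − ¥486,729.54 = ¥672,851.52.
In-quota duty = ¥486,729.54 × 4% = ¥19,469.18. Over-quota duty = ¥672,851.52 × 34% = ¥228,769.52.
Line duty = ¥19,469.18 + ¥228,769.52 = ¥248,238.70.
Total = ¥0.00 + ¥65,095.97 + ¥248,238.70 = ¥313,334.67.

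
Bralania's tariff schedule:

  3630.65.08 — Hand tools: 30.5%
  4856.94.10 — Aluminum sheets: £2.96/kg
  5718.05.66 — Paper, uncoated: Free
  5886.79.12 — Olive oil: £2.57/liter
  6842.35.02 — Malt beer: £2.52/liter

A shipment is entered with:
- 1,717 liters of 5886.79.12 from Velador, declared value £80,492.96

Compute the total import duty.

Line 1 (5886.79.12, Velador, 1,717 liters, £80,492.96):
Base rate for 5886.79.12 is £2.57/liter.
Duty = 1,717 × £2.57 = £4,412.69.

£4,412.69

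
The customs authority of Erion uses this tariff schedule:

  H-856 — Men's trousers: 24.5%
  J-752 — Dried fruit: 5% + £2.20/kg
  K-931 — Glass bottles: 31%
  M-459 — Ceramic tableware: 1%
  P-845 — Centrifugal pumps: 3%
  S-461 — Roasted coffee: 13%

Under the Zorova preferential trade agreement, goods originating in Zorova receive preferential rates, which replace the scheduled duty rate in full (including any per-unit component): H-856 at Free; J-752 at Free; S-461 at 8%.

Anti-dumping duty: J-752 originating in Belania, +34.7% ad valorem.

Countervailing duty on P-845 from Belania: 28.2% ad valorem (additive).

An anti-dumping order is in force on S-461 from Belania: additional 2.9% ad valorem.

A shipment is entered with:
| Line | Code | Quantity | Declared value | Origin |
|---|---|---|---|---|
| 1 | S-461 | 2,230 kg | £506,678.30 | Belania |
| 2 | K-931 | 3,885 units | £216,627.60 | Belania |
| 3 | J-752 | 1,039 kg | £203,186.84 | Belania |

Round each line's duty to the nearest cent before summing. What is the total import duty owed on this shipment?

Line 1 (S-461, Belania, 2,230 kg, £506,678.30):
Base rate for S-461 is 13%.
S-461 has an FTA preferential rate, but origin Belania is not Zorova; base rate stands.
Additional duty on S-461 from Belania: +2.9%. Applied ad valorem rate: 13% + 2.9% = 15.9%.
Duty = £506,678.30 × 15.9% = £80,561.85.
Line 2 (K-931, Belania, 3,885 units, £216,627.60):
Base rate for K-931 is 31%.
Duty = £216,627.60 × 31% = £67,154.56.
Line 3 (J-752, Belania, 1,039 kg, £203,186.84):
Base rate for J-752 is 5% + £2.20/kg.
J-752 has an FTA preferential rate, but origin Belania is not Zorova; base rate stands.
Additional duty on J-752 from Belania: +34.7%. Applied ad valorem rate: 5% + 34.7% = 39.7%.
Duty = £203,186.84 × 39.7% + 1,039 × £2.20 = £82,950.98.
Total = £80,561.85 + £67,154.56 + £82,950.98 = £230,667.39.

£230,667.39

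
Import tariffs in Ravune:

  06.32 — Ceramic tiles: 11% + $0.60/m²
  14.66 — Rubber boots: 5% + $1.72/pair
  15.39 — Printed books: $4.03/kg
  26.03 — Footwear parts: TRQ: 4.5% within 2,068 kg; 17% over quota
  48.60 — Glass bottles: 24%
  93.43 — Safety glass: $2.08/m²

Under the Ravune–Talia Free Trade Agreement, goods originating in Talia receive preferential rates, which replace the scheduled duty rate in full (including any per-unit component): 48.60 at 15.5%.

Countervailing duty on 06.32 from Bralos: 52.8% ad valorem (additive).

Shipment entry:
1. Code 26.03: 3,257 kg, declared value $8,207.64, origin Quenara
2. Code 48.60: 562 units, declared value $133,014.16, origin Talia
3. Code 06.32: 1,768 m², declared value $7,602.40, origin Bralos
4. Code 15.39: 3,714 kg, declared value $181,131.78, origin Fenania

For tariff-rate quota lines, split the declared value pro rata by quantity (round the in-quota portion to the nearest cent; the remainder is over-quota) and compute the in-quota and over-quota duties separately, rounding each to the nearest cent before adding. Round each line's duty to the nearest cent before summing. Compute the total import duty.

$42,239.62

Line 1 (26.03, Quenara, 3,257 kg, $8,207.64):
Code 26.03 is under a tariff-rate quota (threshold 2,068 kg). In-quota: 2,068 kg at 4.5%; over-quota: 1,189 kg at 17%.
Pro-rata value split: in-quota = $8,207.64 × 2,068/3,257 = $5,211.36; over-quota = $8,207.64 − $5,211.36 = $2,996.28.
In-quota duty = $5,211.36 × 4.5% = $234.51. Over-quota duty = $2,996.28 × 17% = $509.37.
Line duty = $234.51 + $509.37 = $743.88.
Line 2 (48.60, Talia, 562 units, $133,014.16):
Base rate for 48.60 is 24%.
Origin Talia qualifies under the Ravune–Talia agreement and 48.60 is covered: preferential rate 15.5% applies instead.
Duty = $133,014.16 × 15.5% = $20,617.19.
Line 3 (06.32, Bralos, 1,768 m², $7,602.40):
Base rate for 06.32 is 11% + $0.60/m².
Additional duty on 06.32 from Bralos: +52.8%. Applied ad valorem rate: 11% + 52.8% = 63.8%.
Duty = $7,602.40 × 63.8% + 1,768 × $0.60 = $5,911.13.
Line 4 (15.39, Fenania, 3,714 kg, $181,131.78):
Base rate for 15.39 is $4.03/kg.
Duty = 3,714 × $4.03 = $14,967.42.
Total = $743.88 + $20,617.19 + $5,911.13 + $14,967.42 = $42,239.62.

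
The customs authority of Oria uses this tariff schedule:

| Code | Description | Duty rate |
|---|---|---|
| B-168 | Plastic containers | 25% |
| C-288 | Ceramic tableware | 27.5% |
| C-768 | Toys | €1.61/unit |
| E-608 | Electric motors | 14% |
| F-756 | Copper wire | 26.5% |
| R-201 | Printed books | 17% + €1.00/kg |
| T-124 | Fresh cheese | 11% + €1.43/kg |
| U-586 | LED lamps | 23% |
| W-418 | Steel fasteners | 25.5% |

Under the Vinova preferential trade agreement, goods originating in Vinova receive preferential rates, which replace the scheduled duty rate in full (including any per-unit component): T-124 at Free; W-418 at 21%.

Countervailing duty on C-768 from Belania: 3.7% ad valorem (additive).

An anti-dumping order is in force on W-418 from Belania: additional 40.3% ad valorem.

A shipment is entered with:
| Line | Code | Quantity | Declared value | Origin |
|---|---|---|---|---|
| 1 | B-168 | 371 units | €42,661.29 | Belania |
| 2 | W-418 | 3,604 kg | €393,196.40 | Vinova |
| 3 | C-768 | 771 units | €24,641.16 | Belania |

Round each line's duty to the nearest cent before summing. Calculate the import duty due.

€95,389.59

Line 1 (B-168, Belania, 371 units, €42,661.29):
Base rate for B-168 is 25%.
Duty = €42,661.29 × 25% = €10,665.32.
Line 2 (W-418, Vinova, 3,604 kg, €393,196.40):
Base rate for W-418 is 25.5%.
Origin Vinova qualifies under the Oria–Vinova agreement and W-418 is covered: preferential rate 21% applies instead.
The additional-duty order on W-418 targets Belania, not Vinova; it does not apply.
Duty = €393,196.40 × 21% = €82,571.24.
Line 3 (C-768, Belania, 771 units, €24,641.16):
Base rate for C-768 is €1.61/unit.
Additional duty on C-768 from Belania: +3.7% ad valorem. Applied ad valorem rate = 3.7%.
Duty = €24,641.16 × 3.7% + 771 × €1.61 = €2,153.03.
Total = €10,665.32 + €82,571.24 + €2,153.03 = €95,389.59.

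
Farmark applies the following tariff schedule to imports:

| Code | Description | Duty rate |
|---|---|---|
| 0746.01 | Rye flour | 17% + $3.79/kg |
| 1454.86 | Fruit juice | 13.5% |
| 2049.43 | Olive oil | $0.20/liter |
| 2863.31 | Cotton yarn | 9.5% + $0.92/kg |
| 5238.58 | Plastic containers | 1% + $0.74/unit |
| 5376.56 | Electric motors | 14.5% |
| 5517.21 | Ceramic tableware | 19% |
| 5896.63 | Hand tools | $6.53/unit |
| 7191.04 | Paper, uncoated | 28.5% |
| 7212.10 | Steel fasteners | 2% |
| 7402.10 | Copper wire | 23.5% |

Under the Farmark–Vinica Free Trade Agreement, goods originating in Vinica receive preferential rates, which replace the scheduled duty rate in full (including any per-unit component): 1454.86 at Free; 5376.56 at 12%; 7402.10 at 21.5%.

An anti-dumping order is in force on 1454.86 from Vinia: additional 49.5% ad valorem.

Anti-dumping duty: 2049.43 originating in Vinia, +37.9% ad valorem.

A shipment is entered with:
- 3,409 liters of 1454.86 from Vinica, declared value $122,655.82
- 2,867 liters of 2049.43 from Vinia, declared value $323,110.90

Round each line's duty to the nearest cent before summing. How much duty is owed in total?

$123,032.43

Line 1 (1454.86, Vinica, 3,409 liters, $122,655.82):
Base rate for 1454.86 is 13.5%.
Origin Vinica qualifies under the Farmark–Vinica agreement and 1454.86 is covered: preferential rate Free applies instead.
The additional-duty order on 1454.86 targets Vinia, not Vinica; it does not apply.
Duty = $122,655.82 × 0% = $0.00.
Line 2 (2049.43, Vinia, 2,867 liters, $323,110.90):
Base rate for 2049.43 is $0.20/liter.
Additional duty on 2049.43 from Vinia: +37.9% ad valorem. Applied ad valorem rate = 37.9%.
Duty = $323,110.90 × 37.9% + 2,867 × $0.20 = $123,032.43.
Total = $0.00 + $123,032.43 = $123,032.43.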